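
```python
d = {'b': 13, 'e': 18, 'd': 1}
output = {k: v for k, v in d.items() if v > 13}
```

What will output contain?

Step 1: Filter items where value > 13:
  'b': 13 <= 13: removed
  'e': 18 > 13: kept
  'd': 1 <= 13: removed
Therefore output = {'e': 18}.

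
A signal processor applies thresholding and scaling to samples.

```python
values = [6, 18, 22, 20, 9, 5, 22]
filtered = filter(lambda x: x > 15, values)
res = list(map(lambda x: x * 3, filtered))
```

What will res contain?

Step 1: Filter values for elements > 15:
  6: removed
  18: kept
  22: kept
  20: kept
  9: removed
  5: removed
  22: kept
Step 2: Map x * 3 on filtered [18, 22, 20, 22]:
  18 -> 54
  22 -> 66
  20 -> 60
  22 -> 66
Therefore res = [54, 66, 60, 66].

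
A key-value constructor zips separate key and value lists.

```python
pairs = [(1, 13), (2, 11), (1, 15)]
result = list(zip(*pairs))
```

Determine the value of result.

Step 1: zip(*pairs) transposes: unzips [(1, 13), (2, 11), (1, 15)] into separate sequences.
Step 2: First elements: (1, 2, 1), second elements: (13, 11, 15).
Therefore result = [(1, 2, 1), (13, 11, 15)].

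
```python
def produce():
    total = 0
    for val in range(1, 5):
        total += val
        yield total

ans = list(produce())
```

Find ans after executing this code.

Step 1: Generator accumulates running sum:
  val=1: total = 1, yield 1
  val=2: total = 3, yield 3
  val=3: total = 6, yield 6
  val=4: total = 10, yield 10
Therefore ans = [1, 3, 6, 10].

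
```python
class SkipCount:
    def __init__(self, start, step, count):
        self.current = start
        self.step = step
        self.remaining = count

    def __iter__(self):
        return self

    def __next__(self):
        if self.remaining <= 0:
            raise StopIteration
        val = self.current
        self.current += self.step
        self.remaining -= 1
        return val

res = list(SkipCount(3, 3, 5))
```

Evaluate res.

Step 1: SkipCount starts at 3, increments by 3, for 5 steps:
  Yield 3, then current += 3
  Yield 6, then current += 3
  Yield 9, then current += 3
  Yield 12, then current += 3
  Yield 15, then current += 3
Therefore res = [3, 6, 9, 12, 15].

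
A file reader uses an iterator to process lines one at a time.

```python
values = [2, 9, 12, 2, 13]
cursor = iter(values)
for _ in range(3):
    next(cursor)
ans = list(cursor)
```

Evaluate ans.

Step 1: Create iterator over [2, 9, 12, 2, 13].
Step 2: Advance 3 positions (consuming [2, 9, 12]).
Step 3: list() collects remaining elements: [2, 13].
Therefore ans = [2, 13].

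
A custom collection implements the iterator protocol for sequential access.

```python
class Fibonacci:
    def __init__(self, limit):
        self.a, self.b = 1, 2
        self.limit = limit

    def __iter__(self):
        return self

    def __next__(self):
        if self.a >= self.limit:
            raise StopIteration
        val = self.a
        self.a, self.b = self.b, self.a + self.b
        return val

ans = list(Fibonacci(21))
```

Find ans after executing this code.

Step 1: Fibonacci-like sequence (a=1, b=2) until >= 21:
  Yield 1, then a,b = 2,3
  Yield 2, then a,b = 3,5
  Yield 3, then a,b = 5,8
  Yield 5, then a,b = 8,13
  Yield 8, then a,b = 13,21
  Yield 13, then a,b = 21,34
Step 2: 21 >= 21, stop.
Therefore ans = [1, 2, 3, 5, 8, 13].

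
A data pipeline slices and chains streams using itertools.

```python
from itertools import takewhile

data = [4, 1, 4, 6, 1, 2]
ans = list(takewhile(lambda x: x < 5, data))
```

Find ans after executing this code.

Step 1: takewhile stops at first element >= 5:
  4 < 5: take
  1 < 5: take
  4 < 5: take
  6 >= 5: stop
Therefore ans = [4, 1, 4].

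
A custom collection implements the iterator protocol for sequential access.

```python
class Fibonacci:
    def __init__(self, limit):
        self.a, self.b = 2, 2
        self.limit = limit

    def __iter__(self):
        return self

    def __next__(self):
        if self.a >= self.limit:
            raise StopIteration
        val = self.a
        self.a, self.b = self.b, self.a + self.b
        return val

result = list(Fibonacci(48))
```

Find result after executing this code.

Step 1: Fibonacci-like sequence (a=2, b=2) until >= 48:
  Yield 2, then a,b = 2,4
  Yield 2, then a,b = 4,6
  Yield 4, then a,b = 6,10
  Yield 6, then a,b = 10,16
  Yield 10, then a,b = 16,26
  Yield 16, then a,b = 26,42
  Yield 26, then a,b = 42,68
  Yield 42, then a,b = 68,110
Step 2: 68 >= 48, stop.
Therefore result = [2, 2, 4, 6, 10, 16, 26, 42].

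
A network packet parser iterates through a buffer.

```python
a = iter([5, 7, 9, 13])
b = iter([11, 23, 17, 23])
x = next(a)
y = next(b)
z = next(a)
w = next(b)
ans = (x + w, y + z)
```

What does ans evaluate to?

Step 1: a iterates [5, 7, 9, 13], b iterates [11, 23, 17, 23].
Step 2: x = next(a) = 5, y = next(b) = 11.
Step 3: z = next(a) = 7, w = next(b) = 23.
Step 4: ans = (5 + 23, 11 + 7) = (28, 18).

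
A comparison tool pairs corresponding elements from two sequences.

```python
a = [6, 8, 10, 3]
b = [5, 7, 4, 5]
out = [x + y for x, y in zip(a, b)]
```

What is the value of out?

Step 1: Add corresponding elements:
  6 + 5 = 11
  8 + 7 = 15
  10 + 4 = 14
  3 + 5 = 8
Therefore out = [11, 15, 14, 8].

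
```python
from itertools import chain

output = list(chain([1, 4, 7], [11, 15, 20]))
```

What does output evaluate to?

Step 1: chain() concatenates iterables: [1, 4, 7] + [11, 15, 20].
Therefore output = [1, 4, 7, 11, 15, 20].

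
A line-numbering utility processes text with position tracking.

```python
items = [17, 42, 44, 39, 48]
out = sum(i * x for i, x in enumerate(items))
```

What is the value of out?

Step 1: Compute i * x for each (i, x) in enumerate([17, 42, 44, 39, 48]):
  i=0, x=17: 0*17 = 0
  i=1, x=42: 1*42 = 42
  i=2, x=44: 2*44 = 88
  i=3, x=39: 3*39 = 117
  i=4, x=48: 4*48 = 192
Step 2: sum = 0 + 42 + 88 + 117 + 192 = 439.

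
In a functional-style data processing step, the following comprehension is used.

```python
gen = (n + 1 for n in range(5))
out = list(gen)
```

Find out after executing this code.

Step 1: For each n in range(5), compute n+1:
  n=0: 0+1 = 1
  n=1: 1+1 = 2
  n=2: 2+1 = 3
  n=3: 3+1 = 4
  n=4: 4+1 = 5
Therefore out = [1, 2, 3, 4, 5].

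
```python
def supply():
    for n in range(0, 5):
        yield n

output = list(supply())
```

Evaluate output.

Step 1: The generator yields each value from range(0, 5).
Step 2: list() consumes all yields: [0, 1, 2, 3, 4].
Therefore output = [0, 1, 2, 3, 4].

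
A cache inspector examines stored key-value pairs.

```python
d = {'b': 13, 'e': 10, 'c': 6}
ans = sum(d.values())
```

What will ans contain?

Step 1: d.values() = [13, 10, 6].
Step 2: sum = 29.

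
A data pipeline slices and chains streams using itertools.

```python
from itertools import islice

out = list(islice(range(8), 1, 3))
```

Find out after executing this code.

Step 1: islice(range(8), 1, 3) takes elements at indices [1, 3).
Step 2: Elements: [1, 2].
Therefore out = [1, 2].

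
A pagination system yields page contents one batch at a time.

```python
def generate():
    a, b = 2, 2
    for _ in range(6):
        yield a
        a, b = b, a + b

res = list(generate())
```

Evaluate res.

Step 1: Fibonacci-like sequence starting with a=2, b=2:
  Iteration 1: yield a=2, then a,b = 2,4
  Iteration 2: yield a=2, then a,b = 4,6
  Iteration 3: yield a=4, then a,b = 6,10
  Iteration 4: yield a=6, then a,b = 10,16
  Iteration 5: yield a=10, then a,b = 16,26
  Iteration 6: yield a=16, then a,b = 26,42
Therefore res = [2, 2, 4, 6, 10, 16].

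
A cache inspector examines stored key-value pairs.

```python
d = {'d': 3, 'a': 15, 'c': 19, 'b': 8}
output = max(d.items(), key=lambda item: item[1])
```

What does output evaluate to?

Step 1: Find item with maximum value:
  ('d', 3)
  ('a', 15)
  ('c', 19)
  ('b', 8)
Step 2: Maximum value is 19 at key 'c'.
Therefore output = ('c', 19).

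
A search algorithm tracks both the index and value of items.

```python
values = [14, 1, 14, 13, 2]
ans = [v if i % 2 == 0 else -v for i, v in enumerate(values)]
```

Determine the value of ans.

Step 1: For each (i, v), keep v if i is even, negate if odd:
  i=0 (even): keep 14
  i=1 (odd): negate to -1
  i=2 (even): keep 14
  i=3 (odd): negate to -13
  i=4 (even): keep 2
Therefore ans = [14, -1, 14, -13, 2].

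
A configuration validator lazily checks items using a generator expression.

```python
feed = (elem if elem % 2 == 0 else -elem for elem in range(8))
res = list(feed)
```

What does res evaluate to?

Step 1: For each elem in range(8), yield elem if even, else -elem:
  elem=0: even, yield 0
  elem=1: odd, yield -1
  elem=2: even, yield 2
  elem=3: odd, yield -3
  elem=4: even, yield 4
  elem=5: odd, yield -5
  elem=6: even, yield 6
  elem=7: odd, yield -7
Therefore res = [0, -1, 2, -3, 4, -5, 6, -7].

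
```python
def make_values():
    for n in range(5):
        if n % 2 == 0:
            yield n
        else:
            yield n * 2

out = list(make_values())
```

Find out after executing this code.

Step 1: For each n in range(5), yield n if even, else n*2:
  n=0 (even): yield 0
  n=1 (odd): yield 1*2 = 2
  n=2 (even): yield 2
  n=3 (odd): yield 3*2 = 6
  n=4 (even): yield 4
Therefore out = [0, 2, 2, 6, 4].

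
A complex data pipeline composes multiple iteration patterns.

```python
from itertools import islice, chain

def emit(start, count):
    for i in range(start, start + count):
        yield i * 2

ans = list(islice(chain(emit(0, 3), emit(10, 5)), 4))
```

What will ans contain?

Step 1: emit(0, 3) yields [0, 2, 4].
Step 2: emit(10, 5) yields [20, 22, 24, 26, 28].
Step 3: chain concatenates: [0, 2, 4, 20, 22, 24, 26, 28].
Step 4: islice takes first 4: [0, 2, 4, 20].
Therefore ans = [0, 2, 4, 20].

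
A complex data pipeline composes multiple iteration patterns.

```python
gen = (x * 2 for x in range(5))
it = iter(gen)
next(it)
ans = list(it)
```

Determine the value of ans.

Step 1: Generator produces [0, 2, 4, 6, 8].
Step 2: next(it) consumes first element (0).
Step 3: list(it) collects remaining: [2, 4, 6, 8].
Therefore ans = [2, 4, 6, 8].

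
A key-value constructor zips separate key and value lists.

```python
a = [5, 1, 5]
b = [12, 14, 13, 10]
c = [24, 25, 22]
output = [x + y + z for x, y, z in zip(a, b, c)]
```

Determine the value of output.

Step 1: zip three lists (truncates to shortest, len=3):
  5 + 12 + 24 = 41
  1 + 14 + 25 = 40
  5 + 13 + 22 = 40
Therefore output = [41, 40, 40].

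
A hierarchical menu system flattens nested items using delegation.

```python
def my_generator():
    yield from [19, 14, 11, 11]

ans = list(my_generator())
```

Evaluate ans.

Step 1: yield from delegates to the iterable, yielding each element.
Step 2: Collected values: [19, 14, 11, 11].
Therefore ans = [19, 14, 11, 11].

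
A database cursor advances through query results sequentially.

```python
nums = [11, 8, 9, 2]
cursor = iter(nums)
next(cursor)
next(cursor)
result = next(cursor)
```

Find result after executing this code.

Step 1: Create iterator over [11, 8, 9, 2].
Step 2: next() consumes 11.
Step 3: next() consumes 8.
Step 4: next() returns 9.
Therefore result = 9.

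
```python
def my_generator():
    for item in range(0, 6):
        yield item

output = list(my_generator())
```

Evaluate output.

Step 1: The generator yields each value from range(0, 6).
Step 2: list() consumes all yields: [0, 1, 2, 3, 4, 5].
Therefore output = [0, 1, 2, 3, 4, 5].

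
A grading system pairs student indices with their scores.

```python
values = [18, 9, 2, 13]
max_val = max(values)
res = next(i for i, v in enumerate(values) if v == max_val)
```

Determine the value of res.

Step 1: max([18, 9, 2, 13]) = 18.
Step 2: Find first index where value == 18:
  Index 0: 18 == 18, found!
Therefore res = 0.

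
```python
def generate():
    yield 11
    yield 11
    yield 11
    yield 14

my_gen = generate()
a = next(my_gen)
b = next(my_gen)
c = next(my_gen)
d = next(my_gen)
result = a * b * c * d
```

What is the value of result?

Step 1: Create generator and consume all values:
  a = next(my_gen) = 11
  b = next(my_gen) = 11
  c = next(my_gen) = 11
  d = next(my_gen) = 14
Step 2: result = 11 * 11 * 11 * 14 = 18634.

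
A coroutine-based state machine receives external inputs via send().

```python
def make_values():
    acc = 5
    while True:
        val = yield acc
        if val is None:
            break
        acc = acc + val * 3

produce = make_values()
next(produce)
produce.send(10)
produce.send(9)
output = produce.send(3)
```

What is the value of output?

Step 1: next() -> yield acc=5.
Step 2: send(10) -> val=10, acc = 5 + 10*3 = 35, yield 35.
Step 3: send(9) -> val=9, acc = 35 + 9*3 = 62, yield 62.
Step 4: send(3) -> val=3, acc = 62 + 3*3 = 71, yield 71.
Therefore output = 71.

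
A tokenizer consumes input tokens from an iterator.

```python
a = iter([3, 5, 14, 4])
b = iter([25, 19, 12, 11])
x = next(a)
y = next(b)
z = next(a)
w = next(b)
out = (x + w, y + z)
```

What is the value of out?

Step 1: a iterates [3, 5, 14, 4], b iterates [25, 19, 12, 11].
Step 2: x = next(a) = 3, y = next(b) = 25.
Step 3: z = next(a) = 5, w = next(b) = 19.
Step 4: out = (3 + 19, 25 + 5) = (22, 30).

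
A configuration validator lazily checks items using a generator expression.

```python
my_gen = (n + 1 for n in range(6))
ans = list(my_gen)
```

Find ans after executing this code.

Step 1: For each n in range(6), compute n+1:
  n=0: 0+1 = 1
  n=1: 1+1 = 2
  n=2: 2+1 = 3
  n=3: 3+1 = 4
  n=4: 4+1 = 5
  n=5: 5+1 = 6
Therefore ans = [1, 2, 3, 4, 5, 6].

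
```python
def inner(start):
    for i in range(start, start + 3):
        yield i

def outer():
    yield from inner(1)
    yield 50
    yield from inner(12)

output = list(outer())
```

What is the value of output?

Step 1: outer() delegates to inner(1):
  yield 1
  yield 2
  yield 3
Step 2: yield 50
Step 3: Delegates to inner(12):
  yield 12
  yield 13
  yield 14
Therefore output = [1, 2, 3, 50, 12, 13, 14].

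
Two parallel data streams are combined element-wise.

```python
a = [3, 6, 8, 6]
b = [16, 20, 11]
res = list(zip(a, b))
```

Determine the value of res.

Step 1: zip stops at shortest (len(a)=4, len(b)=3):
  Index 0: (3, 16)
  Index 1: (6, 20)
  Index 2: (8, 11)
Step 2: Last element of a (6) has no pair, dropped.
Therefore res = [(3, 16), (6, 20), (8, 11)].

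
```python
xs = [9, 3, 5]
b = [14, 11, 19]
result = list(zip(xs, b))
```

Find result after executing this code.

Step 1: zip pairs elements at same index:
  Index 0: (9, 14)
  Index 1: (3, 11)
  Index 2: (5, 19)
Therefore result = [(9, 14), (3, 11), (5, 19)].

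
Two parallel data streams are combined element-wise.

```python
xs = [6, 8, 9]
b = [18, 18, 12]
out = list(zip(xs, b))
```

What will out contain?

Step 1: zip pairs elements at same index:
  Index 0: (6, 18)
  Index 1: (8, 18)
  Index 2: (9, 12)
Therefore out = [(6, 18), (8, 18), (9, 12)].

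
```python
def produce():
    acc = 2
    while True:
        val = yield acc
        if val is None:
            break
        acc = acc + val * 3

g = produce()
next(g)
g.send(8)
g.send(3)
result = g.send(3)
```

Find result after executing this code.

Step 1: next() -> yield acc=2.
Step 2: send(8) -> val=8, acc = 2 + 8*3 = 26, yield 26.
Step 3: send(3) -> val=3, acc = 26 + 3*3 = 35, yield 35.
Step 4: send(3) -> val=3, acc = 35 + 3*3 = 44, yield 44.
Therefore result = 44.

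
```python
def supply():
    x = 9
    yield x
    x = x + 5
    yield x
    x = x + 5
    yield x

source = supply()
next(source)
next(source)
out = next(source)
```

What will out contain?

Step 1: Trace through generator execution:
  Yield 1: x starts at 9, yield 9
  Yield 2: x = 9 + 5 = 14, yield 14
  Yield 3: x = 14 + 5 = 19, yield 19
Step 2: First next() gets 9, second next() gets the second value, third next() yields 19.
Therefore out = 19.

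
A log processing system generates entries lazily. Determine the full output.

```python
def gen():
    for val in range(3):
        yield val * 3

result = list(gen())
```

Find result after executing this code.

Step 1: For each val in range(3), yield val * 3:
  val=0: yield 0 * 3 = 0
  val=1: yield 1 * 3 = 3
  val=2: yield 2 * 3 = 6
Therefore result = [0, 3, 6].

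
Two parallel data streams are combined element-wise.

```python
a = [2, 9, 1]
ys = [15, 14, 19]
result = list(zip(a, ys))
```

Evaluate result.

Step 1: zip pairs elements at same index:
  Index 0: (2, 15)
  Index 1: (9, 14)
  Index 2: (1, 19)
Therefore result = [(2, 15), (9, 14), (1, 19)].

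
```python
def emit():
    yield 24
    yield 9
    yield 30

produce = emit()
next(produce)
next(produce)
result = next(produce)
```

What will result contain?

Step 1: emit() creates a generator.
Step 2: next(produce) yields 24 (consumed and discarded).
Step 3: next(produce) yields 9 (consumed and discarded).
Step 4: next(produce) yields 30, assigned to result.
Therefore result = 30.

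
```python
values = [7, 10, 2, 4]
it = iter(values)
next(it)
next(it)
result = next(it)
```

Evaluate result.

Step 1: Create iterator over [7, 10, 2, 4].
Step 2: next() consumes 7.
Step 3: next() consumes 10.
Step 4: next() returns 2.
Therefore result = 2.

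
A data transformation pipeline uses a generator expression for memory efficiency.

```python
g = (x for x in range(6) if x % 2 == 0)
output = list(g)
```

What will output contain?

Step 1: Filter range(6) keeping only even values:
  x=0: even, included
  x=1: odd, excluded
  x=2: even, included
  x=3: odd, excluded
  x=4: even, included
  x=5: odd, excluded
Therefore output = [0, 2, 4].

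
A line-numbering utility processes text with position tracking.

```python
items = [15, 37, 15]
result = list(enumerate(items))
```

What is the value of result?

Step 1: enumerate pairs each element with its index:
  (0, 15)
  (1, 37)
  (2, 15)
Therefore result = [(0, 15), (1, 37), (2, 15)].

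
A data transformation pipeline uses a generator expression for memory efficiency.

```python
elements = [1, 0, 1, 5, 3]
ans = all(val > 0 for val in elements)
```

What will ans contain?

Step 1: Check val > 0 for each element in [1, 0, 1, 5, 3]:
  1 > 0: True
  0 > 0: False
  1 > 0: True
  5 > 0: True
  3 > 0: True
Step 2: all() returns False.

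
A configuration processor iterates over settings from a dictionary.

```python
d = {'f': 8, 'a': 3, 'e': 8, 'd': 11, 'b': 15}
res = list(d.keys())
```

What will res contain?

Step 1: d.keys() returns the dictionary keys in insertion order.
Therefore res = ['f', 'a', 'e', 'd', 'b'].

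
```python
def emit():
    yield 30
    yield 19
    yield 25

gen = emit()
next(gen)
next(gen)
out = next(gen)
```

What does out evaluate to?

Step 1: emit() creates a generator.
Step 2: next(gen) yields 30 (consumed and discarded).
Step 3: next(gen) yields 19 (consumed and discarded).
Step 4: next(gen) yields 25, assigned to out.
Therefore out = 25.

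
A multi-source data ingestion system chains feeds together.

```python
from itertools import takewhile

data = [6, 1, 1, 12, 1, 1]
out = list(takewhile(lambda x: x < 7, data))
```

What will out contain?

Step 1: takewhile stops at first element >= 7:
  6 < 7: take
  1 < 7: take
  1 < 7: take
  12 >= 7: stop
Therefore out = [6, 1, 1].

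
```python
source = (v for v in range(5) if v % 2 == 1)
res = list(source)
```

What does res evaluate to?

Step 1: Filter range(5) keeping only odd values:
  v=0: even, excluded
  v=1: odd, included
  v=2: even, excluded
  v=3: odd, included
  v=4: even, excluded
Therefore res = [1, 3].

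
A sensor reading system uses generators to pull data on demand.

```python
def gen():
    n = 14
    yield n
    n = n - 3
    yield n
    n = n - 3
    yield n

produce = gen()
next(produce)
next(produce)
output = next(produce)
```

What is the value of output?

Step 1: Trace through generator execution:
  Yield 1: n starts at 14, yield 14
  Yield 2: n = 14 - 3 = 11, yield 11
  Yield 3: n = 11 - 3 = 8, yield 8
Step 2: First next() gets 14, second next() gets the second value, third next() yields 8.
Therefore output = 8.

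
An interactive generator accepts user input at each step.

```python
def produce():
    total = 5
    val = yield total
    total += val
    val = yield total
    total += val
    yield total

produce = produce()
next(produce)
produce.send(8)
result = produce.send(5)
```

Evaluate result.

Step 1: next() -> yield total=5.
Step 2: send(8) -> val=8, total = 5+8 = 13, yield 13.
Step 3: send(5) -> val=5, total = 13+5 = 18, yield 18.
Therefore result = 18.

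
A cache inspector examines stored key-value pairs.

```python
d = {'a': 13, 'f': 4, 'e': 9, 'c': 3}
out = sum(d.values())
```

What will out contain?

Step 1: d.values() = [13, 4, 9, 3].
Step 2: sum = 29.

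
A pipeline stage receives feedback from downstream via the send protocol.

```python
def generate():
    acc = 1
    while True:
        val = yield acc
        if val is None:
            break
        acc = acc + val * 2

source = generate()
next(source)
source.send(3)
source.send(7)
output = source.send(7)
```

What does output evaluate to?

Step 1: next() -> yield acc=1.
Step 2: send(3) -> val=3, acc = 1 + 3*2 = 7, yield 7.
Step 3: send(7) -> val=7, acc = 7 + 7*2 = 21, yield 21.
Step 4: send(7) -> val=7, acc = 21 + 7*2 = 35, yield 35.
Therefore output = 35.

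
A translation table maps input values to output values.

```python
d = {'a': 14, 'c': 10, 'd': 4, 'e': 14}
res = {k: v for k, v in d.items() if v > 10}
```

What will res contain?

Step 1: Filter items where value > 10:
  'a': 14 > 10: kept
  'c': 10 <= 10: removed
  'd': 4 <= 10: removed
  'e': 14 > 10: kept
Therefore res = {'a': 14, 'e': 14}.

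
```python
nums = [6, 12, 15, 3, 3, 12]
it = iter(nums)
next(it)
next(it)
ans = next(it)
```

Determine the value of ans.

Step 1: Create iterator over [6, 12, 15, 3, 3, 12].
Step 2: next() consumes 6.
Step 3: next() consumes 12.
Step 4: next() returns 15.
Therefore ans = 15.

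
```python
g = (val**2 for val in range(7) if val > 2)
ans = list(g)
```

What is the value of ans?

Step 1: For range(7), keep val > 2, then square:
  val=0: 0 <= 2, excluded
  val=1: 1 <= 2, excluded
  val=2: 2 <= 2, excluded
  val=3: 3 > 2, yield 3**2 = 9
  val=4: 4 > 2, yield 4**2 = 16
  val=5: 5 > 2, yield 5**2 = 25
  val=6: 6 > 2, yield 6**2 = 36
Therefore ans = [9, 16, 25, 36].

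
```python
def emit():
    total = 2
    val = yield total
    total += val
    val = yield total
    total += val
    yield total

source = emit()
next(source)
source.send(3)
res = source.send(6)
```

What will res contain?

Step 1: next() -> yield total=2.
Step 2: send(3) -> val=3, total = 2+3 = 5, yield 5.
Step 3: send(6) -> val=6, total = 5+6 = 11, yield 11.
Therefore res = 11.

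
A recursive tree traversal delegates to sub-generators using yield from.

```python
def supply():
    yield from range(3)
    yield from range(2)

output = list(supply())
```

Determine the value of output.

Step 1: Trace yields in order:
  yield 0
  yield 1
  yield 2
  yield 0
  yield 1
Therefore output = [0, 1, 2, 0, 1].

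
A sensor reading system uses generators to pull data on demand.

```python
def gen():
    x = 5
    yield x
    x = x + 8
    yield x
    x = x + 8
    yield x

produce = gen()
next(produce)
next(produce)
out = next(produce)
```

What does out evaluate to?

Step 1: Trace through generator execution:
  Yield 1: x starts at 5, yield 5
  Yield 2: x = 5 + 8 = 13, yield 13
  Yield 3: x = 13 + 8 = 21, yield 21
Step 2: First next() gets 5, second next() gets the second value, third next() yields 21.
Therefore out = 21.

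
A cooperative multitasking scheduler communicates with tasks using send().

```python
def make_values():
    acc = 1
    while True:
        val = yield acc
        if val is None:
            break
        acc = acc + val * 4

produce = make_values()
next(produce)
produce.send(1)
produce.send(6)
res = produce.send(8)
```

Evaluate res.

Step 1: next() -> yield acc=1.
Step 2: send(1) -> val=1, acc = 1 + 1*4 = 5, yield 5.
Step 3: send(6) -> val=6, acc = 5 + 6*4 = 29, yield 29.
Step 4: send(8) -> val=8, acc = 29 + 8*4 = 61, yield 61.
Therefore res = 61.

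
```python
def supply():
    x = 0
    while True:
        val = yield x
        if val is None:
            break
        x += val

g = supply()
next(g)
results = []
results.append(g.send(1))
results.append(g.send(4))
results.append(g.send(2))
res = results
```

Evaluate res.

Step 1: next(g) -> yield 0.
Step 2: send(1) -> x = 1, yield 1.
Step 3: send(4) -> x = 5, yield 5.
Step 4: send(2) -> x = 7, yield 7.
Therefore res = [1, 5, 7].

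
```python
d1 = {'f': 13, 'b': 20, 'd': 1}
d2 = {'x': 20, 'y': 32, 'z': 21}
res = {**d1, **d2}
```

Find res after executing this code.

Step 1: Merge d1 and d2 (d2 values override on key conflicts).
Step 2: d1 has keys ['f', 'b', 'd'], d2 has keys ['x', 'y', 'z'].
Therefore res = {'f': 13, 'b': 20, 'd': 1, 'x': 20, 'y': 32, 'z': 21}.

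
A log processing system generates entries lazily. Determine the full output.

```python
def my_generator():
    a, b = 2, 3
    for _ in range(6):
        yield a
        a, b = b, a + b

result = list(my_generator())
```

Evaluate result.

Step 1: Fibonacci-like sequence starting with a=2, b=3:
  Iteration 1: yield a=2, then a,b = 3,5
  Iteration 2: yield a=3, then a,b = 5,8
  Iteration 3: yield a=5, then a,b = 8,13
  Iteration 4: yield a=8, then a,b = 13,21
  Iteration 5: yield a=13, then a,b = 21,34
  Iteration 6: yield a=21, then a,b = 34,55
Therefore result = [2, 3, 5, 8, 13, 21].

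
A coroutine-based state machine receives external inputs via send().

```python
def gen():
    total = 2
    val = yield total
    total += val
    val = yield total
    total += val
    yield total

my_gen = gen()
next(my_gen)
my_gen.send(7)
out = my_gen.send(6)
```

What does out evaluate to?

Step 1: next() -> yield total=2.
Step 2: send(7) -> val=7, total = 2+7 = 9, yield 9.
Step 3: send(6) -> val=6, total = 9+6 = 15, yield 15.
Therefore out = 15.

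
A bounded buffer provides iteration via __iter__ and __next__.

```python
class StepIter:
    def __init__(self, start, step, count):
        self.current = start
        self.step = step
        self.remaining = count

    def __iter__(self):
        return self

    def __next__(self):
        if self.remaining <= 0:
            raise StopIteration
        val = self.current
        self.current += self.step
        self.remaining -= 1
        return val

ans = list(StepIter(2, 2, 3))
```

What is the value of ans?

Step 1: StepIter starts at 2, increments by 2, for 3 steps:
  Yield 2, then current += 2
  Yield 4, then current += 2
  Yield 6, then current += 2
Therefore ans = [2, 4, 6].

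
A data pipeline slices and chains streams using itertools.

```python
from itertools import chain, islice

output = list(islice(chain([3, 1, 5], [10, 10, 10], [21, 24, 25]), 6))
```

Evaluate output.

Step 1: chain([3, 1, 5], [10, 10, 10], [21, 24, 25]) = [3, 1, 5, 10, 10, 10, 21, 24, 25].
Step 2: islice takes first 6 elements: [3, 1, 5, 10, 10, 10].
Therefore output = [3, 1, 5, 10, 10, 10].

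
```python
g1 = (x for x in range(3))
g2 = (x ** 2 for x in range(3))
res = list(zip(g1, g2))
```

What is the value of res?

Step 1: g1 produces [0, 1, 2].
Step 2: g2 produces [0, 1, 4].
Step 3: zip pairs them: [(0, 0), (1, 1), (2, 4)].
Therefore res = [(0, 0), (1, 1), (2, 4)].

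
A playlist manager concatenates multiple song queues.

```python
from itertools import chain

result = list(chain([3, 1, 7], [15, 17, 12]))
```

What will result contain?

Step 1: chain() concatenates iterables: [3, 1, 7] + [15, 17, 12].
Therefore result = [3, 1, 7, 15, 17, 12].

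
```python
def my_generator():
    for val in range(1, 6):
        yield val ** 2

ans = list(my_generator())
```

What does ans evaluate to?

Step 1: For each val in range(1, 6), yield val**2:
  val=1: yield 1**2 = 1
  val=2: yield 2**2 = 4
  val=3: yield 3**2 = 9
  val=4: yield 4**2 = 16
  val=5: yield 5**2 = 25
Therefore ans = [1, 4, 9, 16, 25].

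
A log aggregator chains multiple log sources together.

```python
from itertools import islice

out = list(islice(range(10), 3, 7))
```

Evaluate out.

Step 1: islice(range(10), 3, 7) takes elements at indices [3, 7).
Step 2: Elements: [3, 4, 5, 6].
Therefore out = [3, 4, 5, 6].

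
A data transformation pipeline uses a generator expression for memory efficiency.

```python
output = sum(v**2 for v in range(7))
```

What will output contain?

Step 1: Compute v**2 for each v in range(7):
  v=0: 0**2 = 0
  v=1: 1**2 = 1
  v=2: 2**2 = 4
  v=3: 3**2 = 9
  v=4: 4**2 = 16
  v=5: 5**2 = 25
  v=6: 6**2 = 36
Step 2: sum = 0 + 1 + 4 + 9 + 16 + 25 + 36 = 91.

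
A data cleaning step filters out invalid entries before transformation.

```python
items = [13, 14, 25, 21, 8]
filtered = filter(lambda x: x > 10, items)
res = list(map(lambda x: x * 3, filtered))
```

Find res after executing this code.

Step 1: Filter items for elements > 10:
  13: kept
  14: kept
  25: kept
  21: kept
  8: removed
Step 2: Map x * 3 on filtered [13, 14, 25, 21]:
  13 -> 39
  14 -> 42
  25 -> 75
  21 -> 63
Therefore res = [39, 42, 75, 63].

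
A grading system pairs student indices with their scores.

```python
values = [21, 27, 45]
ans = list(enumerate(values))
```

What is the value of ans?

Step 1: enumerate pairs each element with its index:
  (0, 21)
  (1, 27)
  (2, 45)
Therefore ans = [(0, 21), (1, 27), (2, 45)].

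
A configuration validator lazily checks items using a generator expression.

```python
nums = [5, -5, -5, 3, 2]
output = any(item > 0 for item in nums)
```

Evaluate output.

Step 1: Check item > 0 for each element in [5, -5, -5, 3, 2]:
  5 > 0: True
  -5 > 0: False
  -5 > 0: False
  3 > 0: True
  2 > 0: True
Step 2: any() returns True.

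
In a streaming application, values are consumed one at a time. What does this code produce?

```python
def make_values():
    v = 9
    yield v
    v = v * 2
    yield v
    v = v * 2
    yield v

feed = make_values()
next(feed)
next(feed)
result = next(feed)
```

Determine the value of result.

Step 1: Trace through generator execution:
  Yield 1: v starts at 9, yield 9
  Yield 2: v = 9 * 2 = 18, yield 18
  Yield 3: v = 18 * 2 = 36, yield 36
Step 2: First next() gets 9, second next() gets the second value, third next() yields 36.
Therefore result = 36.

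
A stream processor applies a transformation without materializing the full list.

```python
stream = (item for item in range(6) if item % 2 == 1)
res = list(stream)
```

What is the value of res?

Step 1: Filter range(6) keeping only odd values:
  item=0: even, excluded
  item=1: odd, included
  item=2: even, excluded
  item=3: odd, included
  item=4: even, excluded
  item=5: odd, included
Therefore res = [1, 3, 5].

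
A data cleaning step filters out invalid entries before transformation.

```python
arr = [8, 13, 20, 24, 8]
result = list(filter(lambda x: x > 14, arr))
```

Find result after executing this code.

Step 1: Filter elements > 14:
  8: removed
  13: removed
  20: kept
  24: kept
  8: removed
Therefore result = [20, 24].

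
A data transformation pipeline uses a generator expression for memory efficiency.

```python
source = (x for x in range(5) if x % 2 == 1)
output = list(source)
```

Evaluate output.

Step 1: Filter range(5) keeping only odd values:
  x=0: even, excluded
  x=1: odd, included
  x=2: even, excluded
  x=3: odd, included
  x=4: even, excluded
Therefore output = [1, 3].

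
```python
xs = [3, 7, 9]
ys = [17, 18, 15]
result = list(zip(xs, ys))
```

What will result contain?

Step 1: zip pairs elements at same index:
  Index 0: (3, 17)
  Index 1: (7, 18)
  Index 2: (9, 15)
Therefore result = [(3, 17), (7, 18), (9, 15)].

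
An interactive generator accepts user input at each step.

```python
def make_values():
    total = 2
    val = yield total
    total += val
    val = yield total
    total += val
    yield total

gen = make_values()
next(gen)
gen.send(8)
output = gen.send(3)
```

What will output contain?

Step 1: next() -> yield total=2.
Step 2: send(8) -> val=8, total = 2+8 = 10, yield 10.
Step 3: send(3) -> val=3, total = 10+3 = 13, yield 13.
Therefore output = 13.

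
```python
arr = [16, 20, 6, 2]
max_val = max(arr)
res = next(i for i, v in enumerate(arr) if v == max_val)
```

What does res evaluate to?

Step 1: max([16, 20, 6, 2]) = 20.
Step 2: Find first index where value == 20:
  Index 0: 16 != 20
  Index 1: 20 == 20, found!
Therefore res = 1.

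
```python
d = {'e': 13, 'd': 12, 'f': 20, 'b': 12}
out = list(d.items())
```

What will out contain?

Step 1: d.items() returns (key, value) pairs in insertion order.
Therefore out = [('e', 13), ('d', 12), ('f', 20), ('b', 12)].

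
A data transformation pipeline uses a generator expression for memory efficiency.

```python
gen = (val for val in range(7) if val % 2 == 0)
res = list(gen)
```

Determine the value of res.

Step 1: Filter range(7) keeping only even values:
  val=0: even, included
  val=1: odd, excluded
  val=2: even, included
  val=3: odd, excluded
  val=4: even, included
  val=5: odd, excluded
  val=6: even, included
Therefore res = [0, 2, 4, 6].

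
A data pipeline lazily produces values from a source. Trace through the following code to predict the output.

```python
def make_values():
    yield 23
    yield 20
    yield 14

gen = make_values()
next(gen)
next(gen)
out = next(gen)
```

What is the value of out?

Step 1: make_values() creates a generator.
Step 2: next(gen) yields 23 (consumed and discarded).
Step 3: next(gen) yields 20 (consumed and discarded).
Step 4: next(gen) yields 14, assigned to out.
Therefore out = 14.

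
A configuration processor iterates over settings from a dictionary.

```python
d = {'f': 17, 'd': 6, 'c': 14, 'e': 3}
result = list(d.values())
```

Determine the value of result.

Step 1: d.values() returns the dictionary values in insertion order.
Therefore result = [17, 6, 14, 3].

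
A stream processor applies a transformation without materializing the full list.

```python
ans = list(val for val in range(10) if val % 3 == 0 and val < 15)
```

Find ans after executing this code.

Step 1: Filter range(10) where val % 3 == 0 and val < 15:
  val=0: both conditions met, included
  val=1: excluded (1 % 3 != 0)
  val=2: excluded (2 % 3 != 0)
  val=3: both conditions met, included
  val=4: excluded (4 % 3 != 0)
  val=5: excluded (5 % 3 != 0)
  val=6: both conditions met, included
  val=7: excluded (7 % 3 != 0)
  val=8: excluded (8 % 3 != 0)
  val=9: both conditions met, included
Therefore ans = [0, 3, 6, 9].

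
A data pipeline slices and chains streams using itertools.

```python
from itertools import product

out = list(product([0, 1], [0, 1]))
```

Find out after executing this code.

Step 1: product([0, 1], [0, 1]) gives all pairs:
  (0, 0)
  (0, 1)
  (1, 0)
  (1, 1)
Therefore out = [(0, 0), (0, 1), (1, 0), (1, 1)].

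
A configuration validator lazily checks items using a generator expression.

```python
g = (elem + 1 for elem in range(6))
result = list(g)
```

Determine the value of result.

Step 1: For each elem in range(6), compute elem+1:
  elem=0: 0+1 = 1
  elem=1: 1+1 = 2
  elem=2: 2+1 = 3
  elem=3: 3+1 = 4
  elem=4: 4+1 = 5
  elem=5: 5+1 = 6
Therefore result = [1, 2, 3, 4, 5, 6].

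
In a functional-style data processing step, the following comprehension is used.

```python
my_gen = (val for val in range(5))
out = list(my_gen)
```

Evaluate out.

Step 1: Generator expression iterates range(5): [0, 1, 2, 3, 4].
Step 2: list() collects all values.
Therefore out = [0, 1, 2, 3, 4].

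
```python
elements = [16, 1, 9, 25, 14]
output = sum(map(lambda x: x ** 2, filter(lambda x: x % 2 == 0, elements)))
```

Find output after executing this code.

Step 1: Filter even numbers from [16, 1, 9, 25, 14]: [16, 14]
Step 2: Square each: [256, 196]
Step 3: Sum = 452.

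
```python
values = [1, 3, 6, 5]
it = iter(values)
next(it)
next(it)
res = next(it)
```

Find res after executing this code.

Step 1: Create iterator over [1, 3, 6, 5].
Step 2: next() consumes 1.
Step 3: next() consumes 3.
Step 4: next() returns 6.
Therefore res = 6.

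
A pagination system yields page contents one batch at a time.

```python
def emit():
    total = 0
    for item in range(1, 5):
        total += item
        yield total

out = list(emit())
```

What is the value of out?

Step 1: Generator accumulates running sum:
  item=1: total = 1, yield 1
  item=2: total = 3, yield 3
  item=3: total = 6, yield 6
  item=4: total = 10, yield 10
Therefore out = [1, 3, 6, 10].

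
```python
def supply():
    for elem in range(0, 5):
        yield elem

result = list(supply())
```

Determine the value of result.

Step 1: The generator yields each value from range(0, 5).
Step 2: list() consumes all yields: [0, 1, 2, 3, 4].
Therefore result = [0, 1, 2, 3, 4].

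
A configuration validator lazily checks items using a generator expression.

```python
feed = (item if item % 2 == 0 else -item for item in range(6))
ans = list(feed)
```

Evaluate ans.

Step 1: For each item in range(6), yield item if even, else -item:
  item=0: even, yield 0
  item=1: odd, yield -1
  item=2: even, yield 2
  item=3: odd, yield -3
  item=4: even, yield 4
  item=5: odd, yield -5
Therefore ans = [0, -1, 2, -3, 4, -5].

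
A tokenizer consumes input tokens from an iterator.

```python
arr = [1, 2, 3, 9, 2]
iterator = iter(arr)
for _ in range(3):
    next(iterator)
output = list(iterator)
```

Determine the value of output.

Step 1: Create iterator over [1, 2, 3, 9, 2].
Step 2: Advance 3 positions (consuming [1, 2, 3]).
Step 3: list() collects remaining elements: [9, 2].
Therefore output = [9, 2].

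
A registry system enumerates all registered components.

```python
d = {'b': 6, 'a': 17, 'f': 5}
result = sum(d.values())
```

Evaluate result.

Step 1: d.values() = [6, 17, 5].
Step 2: sum = 28.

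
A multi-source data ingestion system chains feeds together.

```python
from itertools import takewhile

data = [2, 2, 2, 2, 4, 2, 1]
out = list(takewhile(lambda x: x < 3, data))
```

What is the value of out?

Step 1: takewhile stops at first element >= 3:
  2 < 3: take
  2 < 3: take
  2 < 3: take
  2 < 3: take
  4 >= 3: stop
Therefore out = [2, 2, 2, 2].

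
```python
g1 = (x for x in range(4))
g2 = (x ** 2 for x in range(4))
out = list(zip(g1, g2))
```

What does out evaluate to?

Step 1: g1 produces [0, 1, 2, 3].
Step 2: g2 produces [0, 1, 4, 9].
Step 3: zip pairs them: [(0, 0), (1, 1), (2, 4), (3, 9)].
Therefore out = [(0, 0), (1, 1), (2, 4), (3, 9)].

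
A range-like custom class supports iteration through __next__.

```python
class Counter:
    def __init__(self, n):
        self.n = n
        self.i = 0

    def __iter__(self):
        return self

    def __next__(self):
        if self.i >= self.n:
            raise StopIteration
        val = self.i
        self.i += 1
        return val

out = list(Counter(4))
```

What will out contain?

Step 1: Counter(4) creates an iterator counting 0 to 3.
Step 2: list() consumes all values: [0, 1, 2, 3].
Therefore out = [0, 1, 2, 3].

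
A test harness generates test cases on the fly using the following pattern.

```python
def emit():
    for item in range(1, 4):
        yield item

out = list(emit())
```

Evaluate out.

Step 1: The generator yields each value from range(1, 4).
Step 2: list() consumes all yields: [1, 2, 3].
Therefore out = [1, 2, 3].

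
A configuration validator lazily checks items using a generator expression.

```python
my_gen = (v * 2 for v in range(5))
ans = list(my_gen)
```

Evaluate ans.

Step 1: For each v in range(5), compute v*2:
  v=0: 0*2 = 0
  v=1: 1*2 = 2
  v=2: 2*2 = 4
  v=3: 3*2 = 6
  v=4: 4*2 = 8
Therefore ans = [0, 2, 4, 6, 8].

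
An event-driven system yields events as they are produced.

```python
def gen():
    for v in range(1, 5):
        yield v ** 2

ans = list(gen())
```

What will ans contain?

Step 1: For each v in range(1, 5), yield v**2:
  v=1: yield 1**2 = 1
  v=2: yield 2**2 = 4
  v=3: yield 3**2 = 9
  v=4: yield 4**2 = 16
Therefore ans = [1, 4, 9, 16].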